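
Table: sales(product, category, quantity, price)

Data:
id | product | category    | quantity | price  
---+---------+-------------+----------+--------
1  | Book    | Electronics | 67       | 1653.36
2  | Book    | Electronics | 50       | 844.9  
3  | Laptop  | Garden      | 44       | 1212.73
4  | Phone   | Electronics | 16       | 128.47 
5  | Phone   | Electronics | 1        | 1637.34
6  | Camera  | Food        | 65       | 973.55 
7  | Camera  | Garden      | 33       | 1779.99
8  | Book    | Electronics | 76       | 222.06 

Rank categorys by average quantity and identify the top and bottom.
SELECT category, AVG(quantity)
FROM sales
GROUP BY category
ORDER BY AVG(quantity)

All groups:
  Garden: 38.50
  Electronics: 42.00
  Food: 65.00

Highest: Food (65.00)
Lowest: Garden (38.50)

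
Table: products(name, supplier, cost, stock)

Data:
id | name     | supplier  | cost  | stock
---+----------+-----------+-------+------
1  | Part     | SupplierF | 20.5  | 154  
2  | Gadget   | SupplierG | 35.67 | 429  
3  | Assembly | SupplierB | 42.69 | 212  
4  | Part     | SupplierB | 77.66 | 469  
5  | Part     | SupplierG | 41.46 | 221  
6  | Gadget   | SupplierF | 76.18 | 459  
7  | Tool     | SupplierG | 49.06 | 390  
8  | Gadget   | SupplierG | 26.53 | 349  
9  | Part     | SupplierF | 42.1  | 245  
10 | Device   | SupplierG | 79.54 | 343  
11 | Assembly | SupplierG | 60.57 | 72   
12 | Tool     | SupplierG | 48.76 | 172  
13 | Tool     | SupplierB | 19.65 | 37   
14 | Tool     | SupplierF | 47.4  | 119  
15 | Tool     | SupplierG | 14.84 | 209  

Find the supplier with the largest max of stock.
SELECT supplier, MAX(stock) as val
FROM products
GROUP BY supplier
ORDER BY val DESC
LIMIT 1

Result: SupplierB with max(stock) = 469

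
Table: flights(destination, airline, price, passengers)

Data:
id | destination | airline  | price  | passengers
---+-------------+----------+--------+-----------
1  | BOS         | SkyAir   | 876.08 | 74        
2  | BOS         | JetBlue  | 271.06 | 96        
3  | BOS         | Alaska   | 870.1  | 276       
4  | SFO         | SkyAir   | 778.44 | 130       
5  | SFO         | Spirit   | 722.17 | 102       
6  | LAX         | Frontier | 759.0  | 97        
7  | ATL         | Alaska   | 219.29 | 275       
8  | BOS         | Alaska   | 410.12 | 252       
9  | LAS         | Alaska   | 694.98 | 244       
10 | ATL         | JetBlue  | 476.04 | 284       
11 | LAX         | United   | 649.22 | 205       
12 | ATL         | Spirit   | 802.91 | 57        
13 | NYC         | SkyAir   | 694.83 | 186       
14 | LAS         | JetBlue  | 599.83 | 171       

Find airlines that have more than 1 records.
SELECT airline, COUNT(*) as cnt
FROM flights
GROUP BY airline
HAVING COUNT(*) > 1

Result:
  Alaska: 4
  JetBlue: 3
  SkyAir: 3
  Spirit: 2

Note: HAVING filters groups after aggregation, WHERE filters rows before.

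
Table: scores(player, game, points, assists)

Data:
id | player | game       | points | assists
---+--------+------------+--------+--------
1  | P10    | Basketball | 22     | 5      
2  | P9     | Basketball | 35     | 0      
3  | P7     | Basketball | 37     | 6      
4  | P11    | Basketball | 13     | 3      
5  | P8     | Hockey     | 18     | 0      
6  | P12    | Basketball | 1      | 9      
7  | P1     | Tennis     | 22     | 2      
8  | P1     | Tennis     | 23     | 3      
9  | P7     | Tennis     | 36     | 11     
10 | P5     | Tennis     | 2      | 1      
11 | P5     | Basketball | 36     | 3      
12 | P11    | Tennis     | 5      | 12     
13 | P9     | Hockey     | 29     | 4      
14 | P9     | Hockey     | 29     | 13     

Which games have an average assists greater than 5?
SELECT game, AVG(assists)
FROM scores
GROUP BY game
HAVING AVG(assists) > 5

Result:
  Hockey: avg=5.67
  Tennis: avg=5.80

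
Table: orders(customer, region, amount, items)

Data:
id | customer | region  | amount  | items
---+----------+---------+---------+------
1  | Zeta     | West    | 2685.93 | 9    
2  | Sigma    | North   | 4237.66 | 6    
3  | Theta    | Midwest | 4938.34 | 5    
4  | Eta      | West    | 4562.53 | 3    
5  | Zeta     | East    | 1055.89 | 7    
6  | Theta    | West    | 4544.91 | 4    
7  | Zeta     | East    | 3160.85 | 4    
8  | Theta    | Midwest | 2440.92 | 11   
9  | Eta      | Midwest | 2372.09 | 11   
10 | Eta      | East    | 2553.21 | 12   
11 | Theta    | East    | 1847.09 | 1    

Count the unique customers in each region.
SELECT region, COUNT(DISTINCT customer)
FROM orders
GROUP BY region

Result:
  East: 3 distinct
  Midwest: 2 distinct
  North: 1 distinct
  West: 3 distinct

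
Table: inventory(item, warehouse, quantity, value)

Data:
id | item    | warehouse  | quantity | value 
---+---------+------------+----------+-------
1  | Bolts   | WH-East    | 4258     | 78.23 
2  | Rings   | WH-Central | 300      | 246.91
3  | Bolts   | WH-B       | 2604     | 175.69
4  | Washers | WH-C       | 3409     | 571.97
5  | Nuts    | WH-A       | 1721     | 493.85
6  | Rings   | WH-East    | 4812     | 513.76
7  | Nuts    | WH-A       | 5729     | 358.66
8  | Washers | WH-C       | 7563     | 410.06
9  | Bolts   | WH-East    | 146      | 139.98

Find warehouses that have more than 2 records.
SELECT warehouse, COUNT(*) as cnt
FROM inventory
GROUP BY warehouse
HAVING COUNT(*) > 2

Result:
  WH-East: 3

Note: HAVING filters groups after aggregation, WHERE filters rows before.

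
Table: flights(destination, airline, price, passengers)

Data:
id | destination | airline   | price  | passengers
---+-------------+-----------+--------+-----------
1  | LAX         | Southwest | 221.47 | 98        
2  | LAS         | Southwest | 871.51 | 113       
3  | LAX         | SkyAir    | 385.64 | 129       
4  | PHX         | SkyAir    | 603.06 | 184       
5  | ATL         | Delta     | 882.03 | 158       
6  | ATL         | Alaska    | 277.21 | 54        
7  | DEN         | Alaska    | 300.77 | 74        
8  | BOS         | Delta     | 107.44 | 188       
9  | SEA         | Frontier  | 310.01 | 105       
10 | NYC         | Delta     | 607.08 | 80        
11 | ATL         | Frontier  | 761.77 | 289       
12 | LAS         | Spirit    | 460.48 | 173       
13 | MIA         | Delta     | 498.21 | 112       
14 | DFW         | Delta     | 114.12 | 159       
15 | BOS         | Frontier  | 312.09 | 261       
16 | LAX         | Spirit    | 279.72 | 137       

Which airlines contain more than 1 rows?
SELECT airline, COUNT(*) as cnt
FROM flights
GROUP BY airline
HAVING COUNT(*) > 1

Result:
  Alaska: 2
  Delta: 5
  Frontier: 3
  SkyAir: 2
  Southwest: 2
  Spirit: 2

Note: HAVING filters groups after aggregation, WHERE filters rows before.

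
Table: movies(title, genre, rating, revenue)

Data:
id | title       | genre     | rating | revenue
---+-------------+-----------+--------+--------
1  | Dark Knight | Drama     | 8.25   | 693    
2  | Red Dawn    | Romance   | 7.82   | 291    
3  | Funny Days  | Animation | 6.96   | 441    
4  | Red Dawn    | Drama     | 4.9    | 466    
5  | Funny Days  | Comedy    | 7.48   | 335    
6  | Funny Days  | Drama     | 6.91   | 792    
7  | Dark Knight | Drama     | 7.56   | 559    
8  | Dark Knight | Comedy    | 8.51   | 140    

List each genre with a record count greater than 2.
SELECT genre, COUNT(*) as cnt
FROM movies
GROUP BY genre
HAVING COUNT(*) > 2

Result:
  Drama: 4

Note: HAVING filters groups after aggregation, WHERE filters rows before.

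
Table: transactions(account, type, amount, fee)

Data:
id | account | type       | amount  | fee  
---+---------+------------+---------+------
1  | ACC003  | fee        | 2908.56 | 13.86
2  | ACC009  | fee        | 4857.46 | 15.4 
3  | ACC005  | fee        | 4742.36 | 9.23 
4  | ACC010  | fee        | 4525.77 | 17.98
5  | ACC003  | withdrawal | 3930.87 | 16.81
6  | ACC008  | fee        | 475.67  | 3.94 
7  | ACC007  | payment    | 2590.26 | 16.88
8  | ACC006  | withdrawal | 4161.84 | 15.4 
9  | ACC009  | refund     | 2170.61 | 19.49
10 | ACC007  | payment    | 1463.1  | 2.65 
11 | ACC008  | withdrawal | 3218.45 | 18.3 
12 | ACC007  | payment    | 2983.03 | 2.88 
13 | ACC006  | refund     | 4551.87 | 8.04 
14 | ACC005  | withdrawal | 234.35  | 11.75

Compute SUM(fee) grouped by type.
SELECT type, SUM(fee) as result
FROM transactions
GROUP BY type

Result:
  fee: 60.41
  payment: 22.41
  refund: 27.53
  withdrawal: 62.26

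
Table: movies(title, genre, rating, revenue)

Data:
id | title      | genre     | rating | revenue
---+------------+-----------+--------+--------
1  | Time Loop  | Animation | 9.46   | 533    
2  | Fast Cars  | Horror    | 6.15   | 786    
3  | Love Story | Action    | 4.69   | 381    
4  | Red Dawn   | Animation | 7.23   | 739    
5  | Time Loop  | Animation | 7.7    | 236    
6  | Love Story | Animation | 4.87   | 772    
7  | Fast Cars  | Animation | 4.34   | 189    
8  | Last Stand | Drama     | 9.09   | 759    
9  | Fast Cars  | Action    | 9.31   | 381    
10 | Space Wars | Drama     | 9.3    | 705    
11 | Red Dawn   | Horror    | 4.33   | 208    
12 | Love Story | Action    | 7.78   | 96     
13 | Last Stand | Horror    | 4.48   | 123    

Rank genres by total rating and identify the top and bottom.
SELECT genre, SUM(rating)
FROM movies
GROUP BY genre
ORDER BY SUM(rating)

All groups:
  Horror: 14.96
  Drama: 18.39
  Action: 21.78
  Animation: 33.60

Highest: Animation (33.60)
Lowest: Horror (14.96)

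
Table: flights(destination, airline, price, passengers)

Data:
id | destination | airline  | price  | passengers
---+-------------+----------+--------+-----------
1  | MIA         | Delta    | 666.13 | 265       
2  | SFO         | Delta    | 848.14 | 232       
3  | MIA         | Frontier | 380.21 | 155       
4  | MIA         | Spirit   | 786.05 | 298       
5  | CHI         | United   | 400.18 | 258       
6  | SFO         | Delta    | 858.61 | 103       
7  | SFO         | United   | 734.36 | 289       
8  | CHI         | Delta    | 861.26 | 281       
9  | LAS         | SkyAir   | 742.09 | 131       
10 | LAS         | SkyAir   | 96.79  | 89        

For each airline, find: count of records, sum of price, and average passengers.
SELECT airline,
       COUNT(*) as cnt,
       SUM(price) as total_price,
       AVG(passengers) as avg_passengers
FROM flights
GROUP BY airline

Result:
  Delta: 4 records, 3234.14 total price, 220.25 avg passengers
  Frontier: 1 records, 380.21 total price, 155.00 avg passengers
  SkyAir: 2 records, 838.88 total price, 110.00 avg passengers
  Spirit: 1 records, 786.05 total price, 298.00 avg passengers
  United: 2 records, 1134.54 total price, 273.50 avg passengers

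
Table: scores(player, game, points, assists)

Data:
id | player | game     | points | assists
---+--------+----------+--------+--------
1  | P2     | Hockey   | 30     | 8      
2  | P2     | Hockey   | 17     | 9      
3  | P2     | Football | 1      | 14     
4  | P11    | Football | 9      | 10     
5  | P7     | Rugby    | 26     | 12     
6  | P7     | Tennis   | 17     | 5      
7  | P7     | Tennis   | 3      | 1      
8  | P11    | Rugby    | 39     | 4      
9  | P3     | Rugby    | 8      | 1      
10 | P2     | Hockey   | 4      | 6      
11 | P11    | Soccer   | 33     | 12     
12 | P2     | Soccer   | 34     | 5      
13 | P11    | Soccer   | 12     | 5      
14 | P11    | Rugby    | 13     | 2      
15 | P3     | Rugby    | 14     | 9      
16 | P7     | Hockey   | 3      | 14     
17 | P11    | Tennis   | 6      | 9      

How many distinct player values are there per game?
SELECT game, COUNT(DISTINCT player)
FROM scores
GROUP BY game

Result:
  Football: 2 distinct
  Hockey: 2 distinct
  Rugby: 3 distinct
  Soccer: 2 distinct
  Tennis: 2 distinct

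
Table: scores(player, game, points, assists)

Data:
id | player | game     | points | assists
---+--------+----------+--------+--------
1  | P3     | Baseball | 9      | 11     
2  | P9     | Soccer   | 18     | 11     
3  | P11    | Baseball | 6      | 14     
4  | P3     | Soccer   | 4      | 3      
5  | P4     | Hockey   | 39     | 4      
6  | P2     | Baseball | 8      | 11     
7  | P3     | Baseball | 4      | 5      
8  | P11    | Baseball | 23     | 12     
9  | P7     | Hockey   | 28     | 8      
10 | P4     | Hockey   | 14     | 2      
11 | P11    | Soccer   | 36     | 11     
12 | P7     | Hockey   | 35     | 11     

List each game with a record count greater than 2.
SELECT game, COUNT(*) as cnt
FROM scores
GROUP BY game
HAVING COUNT(*) > 2

Result:
  Baseball: 5
  Hockey: 4
  Soccer: 3

Note: HAVING filters groups after aggregation, WHERE filters rows before.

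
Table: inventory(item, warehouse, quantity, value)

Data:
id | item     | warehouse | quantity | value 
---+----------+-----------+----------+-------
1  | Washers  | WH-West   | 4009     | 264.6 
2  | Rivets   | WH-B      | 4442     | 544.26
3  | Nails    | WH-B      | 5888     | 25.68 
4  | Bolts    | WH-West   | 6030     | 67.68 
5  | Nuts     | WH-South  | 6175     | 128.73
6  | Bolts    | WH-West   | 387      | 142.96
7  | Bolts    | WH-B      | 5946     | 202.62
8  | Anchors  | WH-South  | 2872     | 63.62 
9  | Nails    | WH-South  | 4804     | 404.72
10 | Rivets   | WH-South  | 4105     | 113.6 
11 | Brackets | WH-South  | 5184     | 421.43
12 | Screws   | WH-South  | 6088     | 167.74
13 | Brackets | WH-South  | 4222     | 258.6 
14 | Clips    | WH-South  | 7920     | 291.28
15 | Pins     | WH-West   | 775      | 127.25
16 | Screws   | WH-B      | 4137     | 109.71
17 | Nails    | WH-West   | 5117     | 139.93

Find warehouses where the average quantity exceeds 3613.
SELECT warehouse, AVG(quantity)
FROM inventory
GROUP BY warehouse
HAVING AVG(quantity) > 3613

Result:
  WH-B: avg=5103.25
  WH-South: avg=5171.25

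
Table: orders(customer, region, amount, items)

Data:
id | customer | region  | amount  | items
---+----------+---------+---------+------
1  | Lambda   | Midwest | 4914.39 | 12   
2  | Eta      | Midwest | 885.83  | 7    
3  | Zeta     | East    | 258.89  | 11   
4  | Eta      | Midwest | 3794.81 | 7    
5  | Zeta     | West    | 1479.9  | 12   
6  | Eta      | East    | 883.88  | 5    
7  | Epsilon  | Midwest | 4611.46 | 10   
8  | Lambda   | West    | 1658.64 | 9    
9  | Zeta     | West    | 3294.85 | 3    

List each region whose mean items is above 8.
SELECT region, AVG(items)
FROM orders
GROUP BY region
HAVING AVG(items) > 8

Result:
  Midwest: avg=9.00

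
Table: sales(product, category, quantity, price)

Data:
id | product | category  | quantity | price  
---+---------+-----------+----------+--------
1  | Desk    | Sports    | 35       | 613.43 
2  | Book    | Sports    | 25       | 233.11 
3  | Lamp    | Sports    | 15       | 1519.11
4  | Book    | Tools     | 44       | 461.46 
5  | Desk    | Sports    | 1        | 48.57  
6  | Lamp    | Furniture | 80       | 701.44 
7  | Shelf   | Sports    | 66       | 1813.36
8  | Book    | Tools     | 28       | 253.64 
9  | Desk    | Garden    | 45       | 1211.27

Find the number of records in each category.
SELECT category, COUNT(*) as count
FROM sales
GROUP BY category

Result:
  Furniture: 1
  Garden: 1
  Sports: 5
  Tools: 2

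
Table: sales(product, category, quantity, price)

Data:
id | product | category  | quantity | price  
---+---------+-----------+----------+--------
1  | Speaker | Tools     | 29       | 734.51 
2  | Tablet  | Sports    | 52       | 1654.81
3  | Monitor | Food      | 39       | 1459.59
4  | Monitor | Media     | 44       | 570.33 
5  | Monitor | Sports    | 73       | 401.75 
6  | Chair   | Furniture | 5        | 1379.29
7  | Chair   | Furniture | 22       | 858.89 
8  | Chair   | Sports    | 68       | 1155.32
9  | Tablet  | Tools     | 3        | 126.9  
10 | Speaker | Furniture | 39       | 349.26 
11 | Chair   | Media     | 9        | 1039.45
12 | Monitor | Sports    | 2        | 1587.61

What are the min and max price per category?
SELECT category, MIN(price), MAX(price)
FROM sales
GROUP BY category

Result:
  Food: min=1459.59, max=1459.59
  Furniture: min=349.26, max=1379.29
  Media: min=570.33, max=1039.45
  Sports: min=401.75, max=1654.81
  Tools: min=126.90, max=734.51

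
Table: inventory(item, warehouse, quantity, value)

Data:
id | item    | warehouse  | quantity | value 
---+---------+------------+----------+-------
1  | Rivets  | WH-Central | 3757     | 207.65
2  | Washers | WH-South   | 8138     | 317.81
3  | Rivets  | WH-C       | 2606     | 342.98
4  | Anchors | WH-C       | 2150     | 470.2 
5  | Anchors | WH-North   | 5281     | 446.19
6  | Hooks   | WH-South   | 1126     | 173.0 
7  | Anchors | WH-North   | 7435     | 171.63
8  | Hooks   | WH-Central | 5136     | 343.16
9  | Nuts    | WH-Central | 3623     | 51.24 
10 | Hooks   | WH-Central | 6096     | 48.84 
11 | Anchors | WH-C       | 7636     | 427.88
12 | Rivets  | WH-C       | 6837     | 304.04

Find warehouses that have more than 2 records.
SELECT warehouse, COUNT(*) as cnt
FROM inventory
GROUP BY warehouse
HAVING COUNT(*) > 2

Result:
  WH-C: 4
  WH-Central: 4

Note: HAVING filters groups after aggregation, WHERE filters rows before.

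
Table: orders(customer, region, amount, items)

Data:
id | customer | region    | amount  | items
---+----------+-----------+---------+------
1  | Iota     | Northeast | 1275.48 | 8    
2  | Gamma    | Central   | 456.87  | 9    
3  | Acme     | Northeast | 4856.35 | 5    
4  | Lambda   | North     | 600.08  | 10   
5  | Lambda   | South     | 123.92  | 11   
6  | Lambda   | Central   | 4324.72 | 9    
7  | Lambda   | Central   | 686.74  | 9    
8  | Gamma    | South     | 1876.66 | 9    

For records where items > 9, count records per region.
SELECT region, COUNT(*)
FROM orders
WHERE items > 9
GROUP BY region

Note: WHERE filters rows before grouping.

Result:
  North: 1
  South: 1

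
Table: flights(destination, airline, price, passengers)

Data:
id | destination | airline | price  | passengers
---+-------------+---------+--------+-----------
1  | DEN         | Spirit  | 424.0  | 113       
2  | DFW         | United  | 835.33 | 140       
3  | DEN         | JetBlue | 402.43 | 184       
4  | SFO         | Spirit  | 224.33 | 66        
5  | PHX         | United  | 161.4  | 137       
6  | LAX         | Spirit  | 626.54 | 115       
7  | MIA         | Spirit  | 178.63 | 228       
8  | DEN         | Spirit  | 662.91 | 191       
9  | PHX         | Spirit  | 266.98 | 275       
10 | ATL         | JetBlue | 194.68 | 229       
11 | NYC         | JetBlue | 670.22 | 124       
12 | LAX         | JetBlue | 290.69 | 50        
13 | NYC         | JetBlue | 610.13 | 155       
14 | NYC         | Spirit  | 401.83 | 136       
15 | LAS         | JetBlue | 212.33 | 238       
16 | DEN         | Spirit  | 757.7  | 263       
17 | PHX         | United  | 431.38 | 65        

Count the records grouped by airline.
SELECT airline, COUNT(*) as count
FROM flights
GROUP BY airline

Result:
  JetBlue: 6
  Spirit: 8
  United: 3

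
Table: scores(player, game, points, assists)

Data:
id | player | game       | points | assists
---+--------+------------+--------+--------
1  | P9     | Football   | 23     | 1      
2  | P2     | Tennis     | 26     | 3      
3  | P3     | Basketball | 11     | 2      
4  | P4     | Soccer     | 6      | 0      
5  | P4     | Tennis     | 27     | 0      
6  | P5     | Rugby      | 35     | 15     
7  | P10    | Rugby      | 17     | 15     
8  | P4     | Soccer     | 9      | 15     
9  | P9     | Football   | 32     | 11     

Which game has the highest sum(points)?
SELECT game, SUM(points) as val
FROM scores
GROUP BY game
ORDER BY val DESC
LIMIT 1

Result: Football with sum(points) = 55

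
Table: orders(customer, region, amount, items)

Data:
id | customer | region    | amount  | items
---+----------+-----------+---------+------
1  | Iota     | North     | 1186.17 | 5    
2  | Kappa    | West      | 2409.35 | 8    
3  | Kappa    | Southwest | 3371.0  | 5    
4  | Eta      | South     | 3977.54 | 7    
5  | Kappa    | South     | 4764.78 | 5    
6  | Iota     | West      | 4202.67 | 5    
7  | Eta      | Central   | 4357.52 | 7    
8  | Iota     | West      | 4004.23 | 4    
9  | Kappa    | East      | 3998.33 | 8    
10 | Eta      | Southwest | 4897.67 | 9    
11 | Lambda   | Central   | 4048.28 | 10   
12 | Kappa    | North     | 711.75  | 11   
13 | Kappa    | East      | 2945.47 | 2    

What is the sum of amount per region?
SELECT region, SUM(amount) as result
FROM orders
GROUP BY region

Result:
  Central: 8405.80
  East: 6943.80
  North: 1897.92
  South: 8742.32
  Southwest: 8268.67
  West: 10616.25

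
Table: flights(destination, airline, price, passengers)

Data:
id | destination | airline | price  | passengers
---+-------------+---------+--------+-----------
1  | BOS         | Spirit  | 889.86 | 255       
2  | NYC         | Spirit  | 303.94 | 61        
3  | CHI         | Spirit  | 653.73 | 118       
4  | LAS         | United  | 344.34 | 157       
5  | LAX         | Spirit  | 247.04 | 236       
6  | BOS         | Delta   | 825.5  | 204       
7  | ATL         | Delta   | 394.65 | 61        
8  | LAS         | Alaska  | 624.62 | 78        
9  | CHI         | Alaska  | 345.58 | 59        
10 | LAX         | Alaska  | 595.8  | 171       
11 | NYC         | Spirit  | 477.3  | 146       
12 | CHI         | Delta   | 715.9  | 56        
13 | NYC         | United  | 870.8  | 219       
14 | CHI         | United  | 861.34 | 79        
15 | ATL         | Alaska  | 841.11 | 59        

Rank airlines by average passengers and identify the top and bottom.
SELECT airline, AVG(passengers)
FROM flights
GROUP BY airline
ORDER BY AVG(passengers)

All groups:
  Alaska: 91.75
  Delta: 107.00
  United: 151.67
  Spirit: 163.20

Highest: Spirit (163.20)
Lowest: Alaska (91.75)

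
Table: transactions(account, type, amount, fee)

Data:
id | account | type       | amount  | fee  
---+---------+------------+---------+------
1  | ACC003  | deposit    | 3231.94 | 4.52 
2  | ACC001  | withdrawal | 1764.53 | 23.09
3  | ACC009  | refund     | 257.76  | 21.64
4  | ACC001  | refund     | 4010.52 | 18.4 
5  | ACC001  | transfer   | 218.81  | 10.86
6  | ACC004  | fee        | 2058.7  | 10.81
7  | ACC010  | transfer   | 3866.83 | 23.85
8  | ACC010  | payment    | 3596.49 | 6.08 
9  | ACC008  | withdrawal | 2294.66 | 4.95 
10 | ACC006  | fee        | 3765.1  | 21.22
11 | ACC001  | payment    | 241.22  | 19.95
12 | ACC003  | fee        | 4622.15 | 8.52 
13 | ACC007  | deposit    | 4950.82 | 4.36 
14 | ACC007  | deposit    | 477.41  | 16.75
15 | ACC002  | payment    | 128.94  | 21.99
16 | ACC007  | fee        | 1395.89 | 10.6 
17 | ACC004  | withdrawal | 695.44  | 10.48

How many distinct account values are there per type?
SELECT type, COUNT(DISTINCT account)
FROM transactions
GROUP BY type

Result:
  deposit: 2 distinct
  fee: 4 distinct
  payment: 3 distinct
  refund: 2 distinct
  transfer: 2 distinct
  withdrawal: 3 distinct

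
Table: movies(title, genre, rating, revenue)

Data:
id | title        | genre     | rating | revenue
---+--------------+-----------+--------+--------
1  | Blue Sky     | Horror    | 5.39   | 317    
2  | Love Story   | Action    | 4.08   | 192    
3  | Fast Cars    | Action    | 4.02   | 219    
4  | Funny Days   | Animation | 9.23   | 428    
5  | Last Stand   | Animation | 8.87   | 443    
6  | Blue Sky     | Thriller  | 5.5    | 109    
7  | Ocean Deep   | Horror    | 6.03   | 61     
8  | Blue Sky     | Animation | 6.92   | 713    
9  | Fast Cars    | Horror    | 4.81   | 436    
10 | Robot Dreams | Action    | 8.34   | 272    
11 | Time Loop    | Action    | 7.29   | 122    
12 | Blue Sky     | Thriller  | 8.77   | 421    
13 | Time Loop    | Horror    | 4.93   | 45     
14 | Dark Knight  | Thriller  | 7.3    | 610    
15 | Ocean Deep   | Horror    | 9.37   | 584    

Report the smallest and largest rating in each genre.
SELECT genre, MIN(rating), MAX(rating)
FROM movies
GROUP BY genre

Result:
  Action: min=4.02, max=8.34
  Animation: min=6.92, max=9.23
  Horror: min=4.81, max=9.37
  Thriller: min=5.50, max=8.77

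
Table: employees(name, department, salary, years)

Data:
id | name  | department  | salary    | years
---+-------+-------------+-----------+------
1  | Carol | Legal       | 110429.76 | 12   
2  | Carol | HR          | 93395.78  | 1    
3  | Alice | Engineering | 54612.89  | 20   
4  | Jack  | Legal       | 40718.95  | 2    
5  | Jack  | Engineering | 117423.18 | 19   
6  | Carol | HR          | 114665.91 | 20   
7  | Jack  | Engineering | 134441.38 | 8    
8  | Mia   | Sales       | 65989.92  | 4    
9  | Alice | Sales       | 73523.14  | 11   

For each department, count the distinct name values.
SELECT department, COUNT(DISTINCT name)
FROM employees
GROUP BY department

Result:
  Engineering: 2 distinct
  HR: 1 distinct
  Legal: 2 distinct
  Sales: 2 distinct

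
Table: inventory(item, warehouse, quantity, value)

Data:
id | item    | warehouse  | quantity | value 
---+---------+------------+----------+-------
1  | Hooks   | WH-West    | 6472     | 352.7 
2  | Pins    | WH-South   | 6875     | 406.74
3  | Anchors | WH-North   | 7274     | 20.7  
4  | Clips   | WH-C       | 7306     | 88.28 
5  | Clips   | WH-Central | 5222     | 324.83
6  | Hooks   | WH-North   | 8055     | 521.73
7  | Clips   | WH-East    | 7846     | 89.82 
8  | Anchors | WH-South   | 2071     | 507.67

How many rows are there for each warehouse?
SELECT warehouse, COUNT(*) as count
FROM inventory
GROUP BY warehouse

Result:
  WH-C: 1
  WH-Central: 1
  WH-East: 1
  WH-North: 2
  WH-South: 2
  WH-West: 1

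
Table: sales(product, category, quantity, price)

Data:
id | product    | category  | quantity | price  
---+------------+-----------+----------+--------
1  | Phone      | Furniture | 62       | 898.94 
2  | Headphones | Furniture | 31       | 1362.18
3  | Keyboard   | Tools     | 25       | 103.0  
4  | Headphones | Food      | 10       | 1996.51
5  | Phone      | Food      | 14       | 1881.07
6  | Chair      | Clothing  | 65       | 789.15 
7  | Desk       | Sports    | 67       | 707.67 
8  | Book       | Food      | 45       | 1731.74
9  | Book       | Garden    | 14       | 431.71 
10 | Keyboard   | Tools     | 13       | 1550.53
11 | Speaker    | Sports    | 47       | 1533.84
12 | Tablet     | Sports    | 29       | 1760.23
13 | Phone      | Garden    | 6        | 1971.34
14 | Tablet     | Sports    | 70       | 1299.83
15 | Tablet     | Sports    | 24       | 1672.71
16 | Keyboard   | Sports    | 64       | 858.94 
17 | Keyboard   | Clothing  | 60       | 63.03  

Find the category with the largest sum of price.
SELECT category, SUM(price) as val
FROM sales
GROUP BY category
ORDER BY val DESC
LIMIT 1

Result: Sports with sum(price) = 7833.22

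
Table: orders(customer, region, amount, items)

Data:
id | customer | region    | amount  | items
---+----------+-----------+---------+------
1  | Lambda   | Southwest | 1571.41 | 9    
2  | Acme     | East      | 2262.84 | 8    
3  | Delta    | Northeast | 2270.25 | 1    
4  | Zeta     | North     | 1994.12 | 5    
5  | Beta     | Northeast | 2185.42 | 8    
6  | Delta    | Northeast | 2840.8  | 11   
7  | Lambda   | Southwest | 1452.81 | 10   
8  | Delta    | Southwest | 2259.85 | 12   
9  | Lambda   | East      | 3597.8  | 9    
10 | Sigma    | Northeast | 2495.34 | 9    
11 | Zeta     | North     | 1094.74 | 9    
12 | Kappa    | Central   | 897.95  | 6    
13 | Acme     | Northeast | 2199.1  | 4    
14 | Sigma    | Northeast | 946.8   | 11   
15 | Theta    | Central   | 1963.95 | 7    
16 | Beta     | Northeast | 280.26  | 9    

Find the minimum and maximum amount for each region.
SELECT region, MIN(amount), MAX(amount)
FROM orders
GROUP BY region

Result:
  Central: min=897.95, max=1963.95
  East: min=2262.84, max=3597.80
  North: min=1094.74, max=1994.12
  Northeast: min=280.26, max=2840.80
  Southwest: min=1452.81, max=2259.85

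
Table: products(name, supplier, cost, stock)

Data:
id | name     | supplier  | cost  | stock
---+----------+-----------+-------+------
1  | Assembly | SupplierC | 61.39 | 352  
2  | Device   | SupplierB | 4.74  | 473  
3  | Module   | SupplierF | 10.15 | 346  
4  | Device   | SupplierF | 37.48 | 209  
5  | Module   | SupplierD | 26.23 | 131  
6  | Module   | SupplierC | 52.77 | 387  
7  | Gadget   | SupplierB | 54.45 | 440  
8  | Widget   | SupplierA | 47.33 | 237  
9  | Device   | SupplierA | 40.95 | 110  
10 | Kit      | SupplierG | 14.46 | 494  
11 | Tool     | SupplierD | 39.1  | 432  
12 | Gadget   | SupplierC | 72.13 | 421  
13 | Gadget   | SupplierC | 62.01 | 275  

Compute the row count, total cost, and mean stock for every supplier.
SELECT supplier,
       COUNT(*) as cnt,
       SUM(cost) as total_cost,
       AVG(stock) as avg_stock
FROM products
GROUP BY supplier

Result:
  SupplierA: 2 records, 88.28 total cost, 173.50 avg stock
  SupplierB: 2 records, 59.19 total cost, 456.50 avg stock
  SupplierC: 4 records, 248.30 total cost, 358.75 avg stock
  SupplierD: 2 records, 65.33 total cost, 281.50 avg stock
  SupplierF: 2 records, 47.63 total cost, 277.50 avg stock
  SupplierG: 1 records, 14.46 total cost, 494.00 avg stock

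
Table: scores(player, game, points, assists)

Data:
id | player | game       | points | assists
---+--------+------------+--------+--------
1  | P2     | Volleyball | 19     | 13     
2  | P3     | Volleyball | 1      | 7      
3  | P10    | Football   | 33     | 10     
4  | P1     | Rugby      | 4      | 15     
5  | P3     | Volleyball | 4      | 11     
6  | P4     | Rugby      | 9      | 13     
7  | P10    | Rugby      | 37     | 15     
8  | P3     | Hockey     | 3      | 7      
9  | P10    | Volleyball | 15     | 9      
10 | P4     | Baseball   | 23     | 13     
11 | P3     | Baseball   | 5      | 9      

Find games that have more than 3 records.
SELECT game, COUNT(*) as cnt
FROM scores
GROUP BY game
HAVING COUNT(*) > 3

Result:
  Volleyball: 4

Note: HAVING filters groups after aggregation, WHERE filters rows before.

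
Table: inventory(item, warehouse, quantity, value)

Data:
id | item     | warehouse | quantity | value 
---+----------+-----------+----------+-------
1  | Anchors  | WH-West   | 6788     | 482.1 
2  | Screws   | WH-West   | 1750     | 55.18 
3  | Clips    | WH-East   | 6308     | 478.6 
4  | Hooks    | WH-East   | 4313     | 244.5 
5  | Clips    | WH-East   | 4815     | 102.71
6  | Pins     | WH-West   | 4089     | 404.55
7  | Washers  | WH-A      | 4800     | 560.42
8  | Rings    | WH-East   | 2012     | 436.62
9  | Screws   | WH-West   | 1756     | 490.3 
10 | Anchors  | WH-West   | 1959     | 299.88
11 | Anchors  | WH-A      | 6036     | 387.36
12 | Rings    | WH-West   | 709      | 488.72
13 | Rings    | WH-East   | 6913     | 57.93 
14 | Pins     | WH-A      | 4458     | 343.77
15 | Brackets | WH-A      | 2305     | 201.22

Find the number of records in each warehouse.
SELECT warehouse, COUNT(*) as count
FROM inventory
GROUP BY warehouse

Result:
  WH-A: 4
  WH-East: 5
  WH-West: 6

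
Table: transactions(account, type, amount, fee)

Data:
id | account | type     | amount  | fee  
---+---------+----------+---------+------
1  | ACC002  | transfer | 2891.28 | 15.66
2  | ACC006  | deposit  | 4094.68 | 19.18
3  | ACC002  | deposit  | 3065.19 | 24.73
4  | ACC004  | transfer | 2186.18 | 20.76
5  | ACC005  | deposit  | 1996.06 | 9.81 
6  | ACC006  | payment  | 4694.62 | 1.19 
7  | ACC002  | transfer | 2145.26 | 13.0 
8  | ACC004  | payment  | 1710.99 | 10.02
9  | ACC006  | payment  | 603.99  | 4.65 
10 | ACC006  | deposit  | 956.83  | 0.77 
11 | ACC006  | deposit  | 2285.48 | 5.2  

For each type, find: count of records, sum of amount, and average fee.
SELECT type,
       COUNT(*) as cnt,
       SUM(amount) as total_amount,
       AVG(fee) as avg_fee
FROM transactions
GROUP BY type

Result:
  deposit: 5 records, 12398.24 total amount, 11.94 avg fee
  payment: 3 records, 7009.60 total amount, 5.29 avg fee
  transfer: 3 records, 7222.72 total amount, 16.47 avg fee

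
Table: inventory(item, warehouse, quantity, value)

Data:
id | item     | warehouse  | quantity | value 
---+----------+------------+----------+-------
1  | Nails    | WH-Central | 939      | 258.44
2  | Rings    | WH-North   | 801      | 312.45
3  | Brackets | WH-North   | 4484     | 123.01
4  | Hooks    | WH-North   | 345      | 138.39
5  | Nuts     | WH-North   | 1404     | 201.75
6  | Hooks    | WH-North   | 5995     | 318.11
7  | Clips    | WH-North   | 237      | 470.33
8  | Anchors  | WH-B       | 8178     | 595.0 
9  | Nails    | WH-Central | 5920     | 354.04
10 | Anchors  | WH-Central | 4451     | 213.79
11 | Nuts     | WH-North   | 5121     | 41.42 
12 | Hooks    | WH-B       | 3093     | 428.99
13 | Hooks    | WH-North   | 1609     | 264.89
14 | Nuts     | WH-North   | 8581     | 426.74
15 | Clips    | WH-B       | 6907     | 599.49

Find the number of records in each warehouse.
SELECT warehouse, COUNT(*) as count
FROM inventory
GROUP BY warehouse

Result:
  WH-B: 3
  WH-Central: 3
  WH-North: 9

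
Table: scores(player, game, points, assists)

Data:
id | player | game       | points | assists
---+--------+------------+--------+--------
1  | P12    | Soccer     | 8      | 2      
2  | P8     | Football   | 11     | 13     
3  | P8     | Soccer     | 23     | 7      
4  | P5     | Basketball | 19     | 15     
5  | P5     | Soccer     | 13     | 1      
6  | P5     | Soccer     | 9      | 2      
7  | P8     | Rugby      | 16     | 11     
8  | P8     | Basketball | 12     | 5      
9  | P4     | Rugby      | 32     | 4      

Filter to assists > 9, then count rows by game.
SELECT game, COUNT(*)
FROM scores
WHERE assists > 9
GROUP BY game

Note: WHERE filters rows before grouping.

Result:
  Basketball: 1
  Football: 1
  Rugby: 1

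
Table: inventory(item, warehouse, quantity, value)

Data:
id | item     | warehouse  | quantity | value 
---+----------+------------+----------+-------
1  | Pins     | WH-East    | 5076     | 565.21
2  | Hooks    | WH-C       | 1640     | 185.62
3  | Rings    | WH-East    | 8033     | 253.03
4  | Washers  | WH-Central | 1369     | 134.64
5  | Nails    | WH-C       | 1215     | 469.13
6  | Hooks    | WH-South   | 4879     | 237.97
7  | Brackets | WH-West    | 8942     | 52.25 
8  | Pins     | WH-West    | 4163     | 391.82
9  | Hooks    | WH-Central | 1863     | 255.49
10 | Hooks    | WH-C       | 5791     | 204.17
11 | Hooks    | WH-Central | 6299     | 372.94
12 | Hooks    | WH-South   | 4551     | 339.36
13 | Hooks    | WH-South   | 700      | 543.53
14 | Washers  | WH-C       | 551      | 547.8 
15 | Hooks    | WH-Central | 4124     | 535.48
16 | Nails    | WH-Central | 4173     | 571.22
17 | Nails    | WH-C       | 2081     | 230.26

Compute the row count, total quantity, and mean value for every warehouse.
SELECT warehouse,
       COUNT(*) as cnt,
       SUM(quantity) as total_quantity,
       AVG(value) as avg_value
FROM inventory
GROUP BY warehouse

Result:
  WH-C: 5 records, 11278 total quantity, 327.40 avg value
  WH-Central: 5 records, 17828 total quantity, 373.95 avg value
  WH-East: 2 records, 13109 total quantity, 409.12 avg value
  WH-South: 3 records, 10130 total quantity, 373.62 avg value
  WH-West: 2 records, 13105 total quantity, 222.04 avg value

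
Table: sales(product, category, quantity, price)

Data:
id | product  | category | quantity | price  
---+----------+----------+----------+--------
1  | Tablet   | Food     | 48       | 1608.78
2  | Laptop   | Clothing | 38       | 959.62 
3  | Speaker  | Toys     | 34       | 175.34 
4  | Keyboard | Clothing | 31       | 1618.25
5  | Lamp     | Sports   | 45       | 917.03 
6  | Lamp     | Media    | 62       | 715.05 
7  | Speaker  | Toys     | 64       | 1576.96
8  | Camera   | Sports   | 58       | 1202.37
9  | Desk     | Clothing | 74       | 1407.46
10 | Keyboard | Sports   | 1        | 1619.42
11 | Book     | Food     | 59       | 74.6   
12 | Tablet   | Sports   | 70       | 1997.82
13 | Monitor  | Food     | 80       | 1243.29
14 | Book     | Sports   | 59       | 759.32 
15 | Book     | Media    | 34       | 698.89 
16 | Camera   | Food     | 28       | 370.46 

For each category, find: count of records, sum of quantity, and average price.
SELECT category,
       COUNT(*) as cnt,
       SUM(quantity) as total_quantity,
       AVG(price) as avg_price
FROM sales
GROUP BY category

Result:
  Clothing: 3 records, 143 total quantity, 1328.44 avg price
  Food: 4 records, 215 total quantity, 824.28 avg price
  Media: 2 records, 96 total quantity, 706.97 avg price
  Sports: 5 records, 233 total quantity, 1299.19 avg price
  Toys: 2 records, 98 total quantity, 876.15 avg price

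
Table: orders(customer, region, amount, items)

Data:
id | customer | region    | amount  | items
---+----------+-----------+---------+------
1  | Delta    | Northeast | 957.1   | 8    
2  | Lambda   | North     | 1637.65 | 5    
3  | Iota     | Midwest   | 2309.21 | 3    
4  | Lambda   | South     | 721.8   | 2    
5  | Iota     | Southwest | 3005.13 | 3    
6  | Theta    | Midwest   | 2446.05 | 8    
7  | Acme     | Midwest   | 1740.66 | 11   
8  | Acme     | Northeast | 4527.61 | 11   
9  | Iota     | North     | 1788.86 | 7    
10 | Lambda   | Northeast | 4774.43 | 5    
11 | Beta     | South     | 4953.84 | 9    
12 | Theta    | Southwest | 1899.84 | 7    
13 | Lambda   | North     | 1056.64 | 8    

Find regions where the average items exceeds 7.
SELECT region, AVG(items)
FROM orders
GROUP BY region
HAVING AVG(items) > 7

Result:
  Midwest: avg=7.33
  Northeast: avg=8.00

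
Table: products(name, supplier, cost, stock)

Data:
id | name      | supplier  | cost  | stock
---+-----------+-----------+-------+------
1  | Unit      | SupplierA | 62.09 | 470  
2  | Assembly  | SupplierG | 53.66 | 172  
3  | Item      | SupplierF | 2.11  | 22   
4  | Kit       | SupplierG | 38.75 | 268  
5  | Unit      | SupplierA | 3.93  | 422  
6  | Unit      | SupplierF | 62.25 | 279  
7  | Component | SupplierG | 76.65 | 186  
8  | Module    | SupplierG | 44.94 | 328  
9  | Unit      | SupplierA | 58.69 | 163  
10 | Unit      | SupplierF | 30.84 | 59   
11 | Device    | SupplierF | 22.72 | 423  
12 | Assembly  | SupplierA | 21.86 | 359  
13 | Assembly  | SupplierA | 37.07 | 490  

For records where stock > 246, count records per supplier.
SELECT supplier, COUNT(*)
FROM products
WHERE stock > 246
GROUP BY supplier

Note: WHERE filters rows before grouping.

Result:
  SupplierA: 4
  SupplierF: 2
  SupplierG: 2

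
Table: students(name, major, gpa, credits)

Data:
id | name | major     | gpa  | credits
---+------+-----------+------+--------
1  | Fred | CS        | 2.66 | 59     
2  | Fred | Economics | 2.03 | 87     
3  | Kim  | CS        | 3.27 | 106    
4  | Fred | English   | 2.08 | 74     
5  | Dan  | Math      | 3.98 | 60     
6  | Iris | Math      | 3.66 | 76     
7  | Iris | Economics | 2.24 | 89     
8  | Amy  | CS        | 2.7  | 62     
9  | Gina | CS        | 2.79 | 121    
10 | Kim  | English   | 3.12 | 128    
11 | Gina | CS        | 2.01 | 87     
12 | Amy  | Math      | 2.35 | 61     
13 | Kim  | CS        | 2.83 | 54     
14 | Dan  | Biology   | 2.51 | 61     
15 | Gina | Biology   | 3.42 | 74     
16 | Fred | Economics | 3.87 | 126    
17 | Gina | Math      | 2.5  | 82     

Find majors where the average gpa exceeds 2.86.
SELECT major, AVG(gpa)
FROM students
GROUP BY major
HAVING AVG(gpa) > 2.86

Result:
  Biology: avg=2.97
  Math: avg=3.12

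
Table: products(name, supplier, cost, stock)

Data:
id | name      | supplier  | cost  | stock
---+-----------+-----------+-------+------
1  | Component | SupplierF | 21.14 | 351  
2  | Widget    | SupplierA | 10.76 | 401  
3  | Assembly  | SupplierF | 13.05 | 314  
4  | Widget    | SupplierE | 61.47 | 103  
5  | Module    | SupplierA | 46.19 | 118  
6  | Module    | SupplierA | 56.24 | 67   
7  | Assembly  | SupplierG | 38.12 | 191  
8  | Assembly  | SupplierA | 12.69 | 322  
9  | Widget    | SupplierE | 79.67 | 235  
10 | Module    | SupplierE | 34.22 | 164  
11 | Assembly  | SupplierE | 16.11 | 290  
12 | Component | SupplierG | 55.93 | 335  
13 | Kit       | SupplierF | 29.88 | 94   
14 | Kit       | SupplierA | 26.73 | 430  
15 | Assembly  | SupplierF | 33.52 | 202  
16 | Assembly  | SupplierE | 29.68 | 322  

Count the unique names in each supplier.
SELECT supplier, COUNT(DISTINCT name)
FROM products
GROUP BY supplier

Result:
  SupplierA: 4 distinct
  SupplierE: 3 distinct
  SupplierF: 3 distinct
  SupplierG: 2 distinct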